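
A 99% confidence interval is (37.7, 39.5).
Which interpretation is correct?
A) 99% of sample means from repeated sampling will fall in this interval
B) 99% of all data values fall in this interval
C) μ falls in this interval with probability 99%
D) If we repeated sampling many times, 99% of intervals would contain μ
D

A) Wrong — coverage applies to intervals containing μ, not to future x̄ values.
B) Wrong — a CI is about the parameter μ, not individual data values.
C) Wrong — μ is fixed; the randomness lives in the interval, not in μ.
D) Correct — this is the frequentist long-run coverage interpretation.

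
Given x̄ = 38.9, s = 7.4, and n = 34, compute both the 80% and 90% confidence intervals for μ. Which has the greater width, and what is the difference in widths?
90% CI is wider by 0.97

df = 33
80% CI: t* = 1.308, (37.24, 40.56), width = 2 · t* · s/√n = 3.32
90% CI: t* = 1.692, (36.75, 41.05), width = 2 · t* · s/√n = 4.29

The 90% CI is wider by 4.29 - 3.32 = 0.97.
Higher confidence requires a wider interval.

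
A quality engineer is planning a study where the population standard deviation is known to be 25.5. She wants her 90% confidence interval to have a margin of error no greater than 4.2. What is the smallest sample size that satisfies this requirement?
n ≥ 100

For margin E ≤ 4.2:
n ≥ (z* · σ / E)²
n ≥ (1.645 · 25.5 / 4.2)²
n ≥ 99.75

Minimum n = 100 (rounding up)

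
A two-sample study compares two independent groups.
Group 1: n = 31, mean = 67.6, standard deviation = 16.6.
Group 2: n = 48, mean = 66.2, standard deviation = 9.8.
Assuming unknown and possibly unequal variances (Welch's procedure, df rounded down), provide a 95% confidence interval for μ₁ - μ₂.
(-5.26, 8.06)

Difference: x̄₁ - x̄₂ = 1.40
SE = √(s₁²/n₁ + s₂²/n₂) = √(16.6²/31 + 9.8²/48) = 3.3000
df = 43.61 → 43 (Welch–Satterthwaite, rounded down)
t* = 2.017

CI: 1.40 ± 2.017 · 3.3000 = 1.40 ± 6.66 = (-5.26, 8.06)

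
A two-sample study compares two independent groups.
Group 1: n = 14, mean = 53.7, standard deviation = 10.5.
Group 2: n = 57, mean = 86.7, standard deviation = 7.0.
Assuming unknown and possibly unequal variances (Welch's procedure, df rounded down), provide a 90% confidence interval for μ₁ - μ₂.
(-38.18, -27.82)

Difference: x̄₁ - x̄₂ = -33.00
SE = √(s₁²/n₁ + s₂²/n₂) = √(10.5²/14 + 7.0²/57) = 2.9554
df = 15.95 → 15 (Welch–Satterthwaite, rounded down)
t* = 1.753

CI: -33.00 ± 1.753 · 2.9554 = -33.00 ± 5.18 = (-38.18, -27.82)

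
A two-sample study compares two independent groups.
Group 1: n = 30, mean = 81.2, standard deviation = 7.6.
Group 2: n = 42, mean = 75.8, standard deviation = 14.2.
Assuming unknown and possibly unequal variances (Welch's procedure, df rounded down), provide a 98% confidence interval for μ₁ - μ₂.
(-0.79, 11.59)

Difference: x̄₁ - x̄₂ = 5.40
SE = √(s₁²/n₁ + s₂²/n₂) = √(7.6²/30 + 14.2²/42) = 2.5935
df = 65.57 → 65 (Welch–Satterthwaite, rounded down)
t* = 2.385

CI: 5.40 ± 2.385 · 2.5935 = 5.40 ± 6.19 = (-0.79, 11.59)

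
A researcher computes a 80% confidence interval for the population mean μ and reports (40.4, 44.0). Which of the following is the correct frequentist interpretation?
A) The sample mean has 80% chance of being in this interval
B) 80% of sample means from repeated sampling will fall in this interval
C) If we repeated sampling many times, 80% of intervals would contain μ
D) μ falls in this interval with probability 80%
C

A) Wrong — x̄ is observed and sits in the interval by construction.
B) Wrong — coverage applies to intervals containing μ, not to future x̄ values.
C) Correct — this is the frequentist long-run coverage interpretation.
D) Wrong — μ is fixed; the randomness lives in the interval, not in μ.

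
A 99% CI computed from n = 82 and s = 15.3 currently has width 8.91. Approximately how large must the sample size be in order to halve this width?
n ≈ 328

CI width ∝ 1/√n
To reduce width by factor 2, need √n to grow by 2 → need 2² = 4 times as many samples.

Current: n = 82, width = 8.91
New: n = 328, width ≈ 4.38

Width reduced by factor of 8.91/4.38 = 2.03.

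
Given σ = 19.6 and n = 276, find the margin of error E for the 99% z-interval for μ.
Margin of error = 3.04

Margin of error = z* · σ/√n
= 2.576 · 19.6/√276
= 2.576 · 19.6/16.6132
= 3.04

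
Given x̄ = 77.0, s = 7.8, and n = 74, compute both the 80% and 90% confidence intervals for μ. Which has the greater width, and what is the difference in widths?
90% CI is wider by 0.68

df = 73
80% CI: t* = 1.293, (75.83, 78.17), width = 2 · t* · s/√n = 2.34
90% CI: t* = 1.666, (75.49, 78.51), width = 2 · t* · s/√n = 3.02

The 90% CI is wider by 3.02 - 2.34 = 0.68.
Higher confidence requires a wider interval.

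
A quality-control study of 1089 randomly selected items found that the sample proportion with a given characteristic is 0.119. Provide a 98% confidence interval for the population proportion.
(0.096, 0.142)

Proportion CI:
SE = √(p̂(1-p̂)/n) = √(0.119 · 0.881 / 1089) = 0.00981

z* = 2.326
Margin = z* · SE = 2.326 · 0.00981 = 0.0228

CI: 0.119 ± 0.0228 = (0.096, 0.142)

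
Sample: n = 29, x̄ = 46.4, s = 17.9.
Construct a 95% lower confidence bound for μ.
μ ≥ 40.75

Lower bound (one-sided):
t* = 1.701 (one-sided for 95%)
Lower bound = x̄ - t* · s/√n = 46.4 - 1.701 · 17.9/√29 = 40.75

We are 95% confident that μ ≥ 40.75.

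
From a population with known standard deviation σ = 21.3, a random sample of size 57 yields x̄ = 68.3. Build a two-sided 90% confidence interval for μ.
(63.66, 72.94)

z-interval (σ known):
z* = 1.645 for 90% confidence

Margin of error = z* · σ/√n = 1.645 · 21.3/√57 = 4.64

CI: (68.3 - 4.64, 68.3 + 4.64) = (63.66, 72.94)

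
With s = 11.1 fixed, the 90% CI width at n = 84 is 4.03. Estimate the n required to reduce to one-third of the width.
n ≈ 756

CI width ∝ 1/√n
To reduce width by factor 3, need √n to grow by 3 → need 3² = 9 times as many samples.

Current: n = 84, width = 4.03
New: n = 756, width ≈ 1.33

Width reduced by factor of 4.03/1.33 = 3.03.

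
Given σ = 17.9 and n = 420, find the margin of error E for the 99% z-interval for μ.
Margin of error = 2.25

Margin of error = z* · σ/√n
= 2.576 · 17.9/√420
= 2.576 · 17.9/20.4939
= 2.25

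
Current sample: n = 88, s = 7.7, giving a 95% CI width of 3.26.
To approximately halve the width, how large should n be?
n ≈ 352

CI width ∝ 1/√n
To reduce width by factor 2, need √n to grow by 2 → need 2² = 4 times as many samples.

Current: n = 88, width = 3.26
New: n = 352, width ≈ 1.61

Width reduced by factor of 3.26/1.61 = 2.02.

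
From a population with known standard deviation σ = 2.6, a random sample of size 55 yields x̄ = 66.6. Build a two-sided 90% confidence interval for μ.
(66.02, 67.18)

z-interval (σ known):
z* = 1.645 for 90% confidence

Margin of error = z* · σ/√n = 1.645 · 2.6/√55 = 0.58

CI: (66.6 - 0.58, 66.6 + 0.58) = (66.02, 67.18)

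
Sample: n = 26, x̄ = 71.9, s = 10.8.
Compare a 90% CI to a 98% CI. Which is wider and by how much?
98% CI is wider by 3.29

df = 25
90% CI: t* = 1.708, (68.28, 75.52), width = 2 · t* · s/√n = 7.24
98% CI: t* = 2.485, (66.64, 77.16), width = 2 · t* · s/√n = 10.53

The 98% CI is wider by 10.53 - 7.24 = 3.29.
Higher confidence requires a wider interval.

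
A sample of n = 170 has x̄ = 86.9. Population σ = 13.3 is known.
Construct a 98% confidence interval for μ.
(84.53, 89.27)

z-interval (σ known):
z* = 2.326 for 98% confidence

Margin of error = z* · σ/√n = 2.326 · 13.3/√170 = 2.37

CI: (86.9 - 2.37, 86.9 + 2.37) = (84.53, 89.27)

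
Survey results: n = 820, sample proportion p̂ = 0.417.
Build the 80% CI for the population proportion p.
(0.395, 0.439)

Proportion CI:
SE = √(p̂(1-p̂)/n) = √(0.417 · 0.583 / 820) = 0.01722

z* = 1.282
Margin = z* · SE = 1.282 · 0.01722 = 0.0221

CI: 0.417 ± 0.0221 = (0.395, 0.439)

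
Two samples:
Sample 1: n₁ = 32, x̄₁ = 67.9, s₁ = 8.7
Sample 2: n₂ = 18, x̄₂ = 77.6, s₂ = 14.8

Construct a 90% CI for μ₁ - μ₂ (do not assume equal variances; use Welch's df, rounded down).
(-16.23, -3.17)

Difference: x̄₁ - x̄₂ = -9.70
SE = √(s₁²/n₁ + s₂²/n₂) = √(8.7²/32 + 14.8²/18) = 3.8124
df = 23.76 → 23 (Welch–Satterthwaite, rounded down)
t* = 1.714

CI: -9.70 ± 1.714 · 3.8124 = -9.70 ± 6.53 = (-16.23, -3.17)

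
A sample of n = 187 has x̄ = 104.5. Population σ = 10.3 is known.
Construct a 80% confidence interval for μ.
(103.53, 105.47)

z-interval (σ known):
z* = 1.282 for 80% confidence

Margin of error = z* · σ/√n = 1.282 · 10.3/√187 = 0.97

CI: (104.5 - 0.97, 104.5 + 0.97) = (103.53, 105.47)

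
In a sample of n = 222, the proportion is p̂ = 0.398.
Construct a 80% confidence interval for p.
(0.356, 0.440)

Proportion CI:
SE = √(p̂(1-p̂)/n) = √(0.398 · 0.602 / 222) = 0.03285

z* = 1.282
Margin = z* · SE = 1.282 · 0.03285 = 0.0421

CI: 0.398 ± 0.0421 = (0.356, 0.440)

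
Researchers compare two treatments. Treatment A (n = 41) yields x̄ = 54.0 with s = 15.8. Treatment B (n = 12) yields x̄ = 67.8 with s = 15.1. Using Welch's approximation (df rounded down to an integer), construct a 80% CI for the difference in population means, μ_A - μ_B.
(-20.46, -7.14)

Difference: x̄₁ - x̄₂ = -13.80
SE = √(s₁²/n₁ + s₂²/n₂) = √(15.8²/41 + 15.1²/12) = 5.0090
df = 18.65 → 18 (Welch–Satterthwaite, rounded down)
t* = 1.330

CI: -13.80 ± 1.330 · 5.0090 = -13.80 ± 6.66 = (-20.46, -7.14)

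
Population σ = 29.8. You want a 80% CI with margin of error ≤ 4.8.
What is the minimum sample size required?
n ≥ 64

For margin E ≤ 4.8:
n ≥ (z* · σ / E)²
n ≥ (1.282 · 29.8 / 4.8)²
n ≥ 63.35

Minimum n = 64 (rounding up)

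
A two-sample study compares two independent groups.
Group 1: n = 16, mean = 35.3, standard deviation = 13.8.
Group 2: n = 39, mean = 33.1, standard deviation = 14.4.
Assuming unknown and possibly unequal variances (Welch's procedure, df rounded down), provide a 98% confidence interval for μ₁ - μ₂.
(-8.02, 12.42)

Difference: x̄₁ - x̄₂ = 2.20
SE = √(s₁²/n₁ + s₂²/n₂) = √(13.8²/16 + 14.4²/39) = 4.1496
df = 29.10 → 29 (Welch–Satterthwaite, rounded down)
t* = 2.462

CI: 2.20 ± 2.462 · 4.1496 = 2.20 ± 10.22 = (-8.02, 12.42)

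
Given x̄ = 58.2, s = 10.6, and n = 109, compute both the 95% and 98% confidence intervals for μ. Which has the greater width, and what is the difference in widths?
98% CI is wider by 0.77

df = 108
95% CI: t* = 1.982, (56.19, 60.21), width = 2 · t* · s/√n = 4.02
98% CI: t* = 2.361, (55.80, 60.60), width = 2 · t* · s/√n = 4.79

The 98% CI is wider by 4.79 - 4.02 = 0.77.
Higher confidence requires a wider interval.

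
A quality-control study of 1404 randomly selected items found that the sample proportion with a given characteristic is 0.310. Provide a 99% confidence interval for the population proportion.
(0.278, 0.342)

Proportion CI:
SE = √(p̂(1-p̂)/n) = √(0.310 · 0.690 / 1404) = 0.01234

z* = 2.576
Margin = z* · SE = 2.576 · 0.01234 = 0.0318

CI: 0.310 ± 0.0318 = (0.278, 0.342)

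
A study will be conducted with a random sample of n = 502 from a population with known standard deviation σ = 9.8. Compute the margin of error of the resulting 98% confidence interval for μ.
Margin of error = 1.02

Margin of error = z* · σ/√n
= 2.326 · 9.8/√502
= 2.326 · 9.8/22.4054
= 1.02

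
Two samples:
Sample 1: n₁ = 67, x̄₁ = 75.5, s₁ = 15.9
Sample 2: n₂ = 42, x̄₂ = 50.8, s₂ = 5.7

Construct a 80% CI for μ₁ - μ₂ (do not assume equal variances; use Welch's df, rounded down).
(21.95, 27.45)

Difference: x̄₁ - x̄₂ = 24.70
SE = √(s₁²/n₁ + s₂²/n₂) = √(15.9²/67 + 5.7²/42) = 2.1323
df = 89.76 → 89 (Welch–Satterthwaite, rounded down)
t* = 1.291

CI: 24.70 ± 1.291 · 2.1323 = 24.70 ± 2.75 = (21.95, 27.45)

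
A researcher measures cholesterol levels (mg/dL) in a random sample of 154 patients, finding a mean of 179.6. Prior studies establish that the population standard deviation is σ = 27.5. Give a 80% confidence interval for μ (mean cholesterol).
(176.76, 182.44)

z-interval (σ known):
z* = 1.282 for 80% confidence

Margin of error = z* · σ/√n = 1.282 · 27.5/√154 = 2.84

CI: (179.6 - 2.84, 179.6 + 2.84) = (176.76, 182.44)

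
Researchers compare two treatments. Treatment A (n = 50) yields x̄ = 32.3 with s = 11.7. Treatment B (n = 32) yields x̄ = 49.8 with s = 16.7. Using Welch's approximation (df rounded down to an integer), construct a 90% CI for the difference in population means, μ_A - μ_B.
(-23.17, -11.83)

Difference: x̄₁ - x̄₂ = -17.50
SE = √(s₁²/n₁ + s₂²/n₂) = √(11.7²/50 + 16.7²/32) = 3.3842
df = 50.39 → 50 (Welch–Satterthwaite, rounded down)
t* = 1.676

CI: -17.50 ± 1.676 · 3.3842 = -17.50 ± 5.67 = (-23.17, -11.83)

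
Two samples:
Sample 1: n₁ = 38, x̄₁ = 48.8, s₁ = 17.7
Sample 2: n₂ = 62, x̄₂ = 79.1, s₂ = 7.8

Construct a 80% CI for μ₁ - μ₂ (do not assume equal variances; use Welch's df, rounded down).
(-34.25, -26.35)

Difference: x̄₁ - x̄₂ = -30.30
SE = √(s₁²/n₁ + s₂²/n₂) = √(17.7²/38 + 7.8²/62) = 3.0374
df = 45.94 → 45 (Welch–Satterthwaite, rounded down)
t* = 1.301

CI: -30.30 ± 1.301 · 3.0374 = -30.30 ± 3.95 = (-34.25, -26.35)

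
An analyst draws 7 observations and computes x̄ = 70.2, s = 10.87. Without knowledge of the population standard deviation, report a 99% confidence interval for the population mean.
(54.97, 85.43)

t-interval (σ unknown):
df = n - 1 = 6
t* = 3.707 for 99% confidence

Margin of error = t* · s/√n = 3.707 · 10.87/√7 = 15.23

CI: (54.97, 85.43)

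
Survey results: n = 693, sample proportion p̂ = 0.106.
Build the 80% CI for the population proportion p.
(0.091, 0.121)

Proportion CI:
SE = √(p̂(1-p̂)/n) = √(0.106 · 0.894 / 693) = 0.01169

z* = 1.282
Margin = z* · SE = 1.282 · 0.01169 = 0.0150

CI: 0.106 ± 0.0150 = (0.091, 0.121)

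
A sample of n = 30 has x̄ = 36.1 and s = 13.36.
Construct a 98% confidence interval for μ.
(30.09, 42.11)

t-interval (σ unknown):
df = n - 1 = 29
t* = 2.462 for 98% confidence

Margin of error = t* · s/√n = 2.462 · 13.36/√30 = 6.01

CI: (30.09, 42.11)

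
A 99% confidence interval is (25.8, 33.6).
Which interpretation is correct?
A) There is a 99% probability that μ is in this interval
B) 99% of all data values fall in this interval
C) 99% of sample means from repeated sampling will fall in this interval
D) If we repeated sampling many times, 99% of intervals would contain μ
D

A) Wrong — μ is fixed; the randomness lives in the interval, not in μ.
B) Wrong — a CI is about the parameter μ, not individual data values.
C) Wrong — coverage applies to intervals containing μ, not to future x̄ values.
D) Correct — this is the frequentist long-run coverage interpretation.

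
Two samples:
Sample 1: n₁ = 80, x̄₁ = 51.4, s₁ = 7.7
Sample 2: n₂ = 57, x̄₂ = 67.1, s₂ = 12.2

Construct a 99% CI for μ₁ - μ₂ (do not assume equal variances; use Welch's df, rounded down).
(-20.52, -10.88)

Difference: x̄₁ - x̄₂ = -15.70
SE = √(s₁²/n₁ + s₂²/n₂) = √(7.7²/80 + 12.2²/57) = 1.8309
df = 87.31 → 87 (Welch–Satterthwaite, rounded down)
t* = 2.634

CI: -15.70 ± 2.634 · 1.8309 = -15.70 ± 4.82 = (-20.52, -10.88)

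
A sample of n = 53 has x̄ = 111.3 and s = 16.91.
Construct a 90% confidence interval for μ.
(107.41, 115.19)

t-interval (σ unknown):
df = n - 1 = 52
t* = 1.675 for 90% confidence

Margin of error = t* · s/√n = 1.675 · 16.91/√53 = 3.89

CI: (107.41, 115.19)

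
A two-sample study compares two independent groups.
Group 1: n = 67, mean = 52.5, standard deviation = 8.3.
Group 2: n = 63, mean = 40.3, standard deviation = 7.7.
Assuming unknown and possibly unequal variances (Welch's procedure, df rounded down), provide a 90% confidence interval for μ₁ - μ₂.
(9.87, 14.53)

Difference: x̄₁ - x̄₂ = 12.20
SE = √(s₁²/n₁ + s₂²/n₂) = √(8.3²/67 + 7.7²/63) = 1.4033
df = 127.98 → 127 (Welch–Satterthwaite, rounded down)
t* = 1.657

CI: 12.20 ± 1.657 · 1.4033 = 12.20 ± 2.33 = (9.87, 14.53)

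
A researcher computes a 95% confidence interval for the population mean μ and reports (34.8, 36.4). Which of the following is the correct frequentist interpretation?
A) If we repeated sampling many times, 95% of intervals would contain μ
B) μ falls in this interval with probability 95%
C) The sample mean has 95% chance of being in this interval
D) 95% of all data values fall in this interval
A

A) Correct — this is the frequentist long-run coverage interpretation.
B) Wrong — μ is fixed; the randomness lives in the interval, not in μ.
C) Wrong — x̄ is observed and sits in the interval by construction.
D) Wrong — a CI is about the parameter μ, not individual data values.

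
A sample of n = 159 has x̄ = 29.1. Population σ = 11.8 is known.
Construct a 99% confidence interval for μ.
(26.69, 31.51)

z-interval (σ known):
z* = 2.576 for 99% confidence

Margin of error = z* · σ/√n = 2.576 · 11.8/√159 = 2.41

CI: (29.1 - 2.41, 29.1 + 2.41) = (26.69, 31.51)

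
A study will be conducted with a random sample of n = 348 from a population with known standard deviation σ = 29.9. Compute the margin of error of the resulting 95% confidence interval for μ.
Margin of error = 3.14

Margin of error = z* · σ/√n
= 1.960 · 29.9/√348
= 1.960 · 29.9/18.6548
= 3.14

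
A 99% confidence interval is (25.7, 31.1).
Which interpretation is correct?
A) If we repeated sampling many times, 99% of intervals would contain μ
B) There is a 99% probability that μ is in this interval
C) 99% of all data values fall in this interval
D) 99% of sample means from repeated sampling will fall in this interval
A

A) Correct — this is the frequentist long-run coverage interpretation.
B) Wrong — μ is fixed; the randomness lives in the interval, not in μ.
C) Wrong — a CI is about the parameter μ, not individual data values.
D) Wrong — coverage applies to intervals containing μ, not to future x̄ values.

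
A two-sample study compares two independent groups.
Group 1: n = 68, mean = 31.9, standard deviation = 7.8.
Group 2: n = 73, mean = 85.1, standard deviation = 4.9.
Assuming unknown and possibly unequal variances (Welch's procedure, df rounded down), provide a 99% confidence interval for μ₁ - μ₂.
(-56.10, -50.30)

Difference: x̄₁ - x̄₂ = -53.20
SE = √(s₁²/n₁ + s₂²/n₂) = √(7.8²/68 + 4.9²/73) = 1.1062
df = 111.32 → 111 (Welch–Satterthwaite, rounded down)
t* = 2.621

CI: -53.20 ± 2.621 · 1.1062 = -53.20 ± 2.90 = (-56.10, -50.30)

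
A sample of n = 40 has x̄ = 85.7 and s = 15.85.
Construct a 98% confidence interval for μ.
(79.62, 91.78)

t-interval (σ unknown):
df = n - 1 = 39
t* = 2.426 for 98% confidence

Margin of error = t* · s/√n = 2.426 · 15.85/√40 = 6.08

CI: (79.62, 91.78)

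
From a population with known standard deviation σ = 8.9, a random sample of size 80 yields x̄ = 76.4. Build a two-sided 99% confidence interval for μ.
(73.84, 78.96)

z-interval (σ known):
z* = 2.576 for 99% confidence

Margin of error = z* · σ/√n = 2.576 · 8.9/√80 = 2.56

CI: (76.4 - 2.56, 76.4 + 2.56) = (73.84, 78.96)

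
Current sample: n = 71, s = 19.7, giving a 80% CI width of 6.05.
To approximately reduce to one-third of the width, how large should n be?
n ≈ 639

CI width ∝ 1/√n
To reduce width by factor 3, need √n to grow by 3 → need 3² = 9 times as many samples.

Current: n = 71, width = 6.05
New: n = 639, width ≈ 2.00

Width reduced by factor of 6.05/2.00 = 3.02.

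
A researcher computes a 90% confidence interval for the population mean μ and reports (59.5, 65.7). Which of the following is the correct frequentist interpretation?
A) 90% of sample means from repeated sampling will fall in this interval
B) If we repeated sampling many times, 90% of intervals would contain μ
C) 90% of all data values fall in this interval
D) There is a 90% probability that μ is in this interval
B

A) Wrong — coverage applies to intervals containing μ, not to future x̄ values.
B) Correct — this is the frequentist long-run coverage interpretation.
C) Wrong — a CI is about the parameter μ, not individual data values.
D) Wrong — μ is fixed; the randomness lives in the interval, not in μ.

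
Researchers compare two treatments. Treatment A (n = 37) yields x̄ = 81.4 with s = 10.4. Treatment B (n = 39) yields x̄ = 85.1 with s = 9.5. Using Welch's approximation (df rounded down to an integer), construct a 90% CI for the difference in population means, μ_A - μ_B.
(-7.51, 0.11)

Difference: x̄₁ - x̄₂ = -3.70
SE = √(s₁²/n₁ + s₂²/n₂) = √(10.4²/37 + 9.5²/39) = 2.2885
df = 72.51 → 72 (Welch–Satterthwaite, rounded down)
t* = 1.666

CI: -3.70 ± 1.666 · 2.2885 = -3.70 ± 3.81 = (-7.51, 0.11)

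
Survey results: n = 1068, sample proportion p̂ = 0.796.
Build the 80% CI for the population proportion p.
(0.780, 0.812)

Proportion CI:
SE = √(p̂(1-p̂)/n) = √(0.796 · 0.204 / 1068) = 0.01233

z* = 1.282
Margin = z* · SE = 1.282 · 0.01233 = 0.0158

CI: 0.796 ± 0.0158 = (0.780, 0.812)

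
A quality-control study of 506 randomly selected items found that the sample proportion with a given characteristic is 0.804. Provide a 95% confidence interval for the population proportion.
(0.769, 0.839)

Proportion CI:
SE = √(p̂(1-p̂)/n) = √(0.804 · 0.196 / 506) = 0.01765

z* = 1.960
Margin = z* · SE = 1.960 · 0.01765 = 0.0346

CI: 0.804 ± 0.0346 = (0.769, 0.839)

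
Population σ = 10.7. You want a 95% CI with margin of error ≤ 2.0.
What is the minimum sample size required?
n ≥ 110

For margin E ≤ 2.0:
n ≥ (z* · σ / E)²
n ≥ (1.960 · 10.7 / 2.0)²
n ≥ 109.96

Minimum n = 110 (rounding up)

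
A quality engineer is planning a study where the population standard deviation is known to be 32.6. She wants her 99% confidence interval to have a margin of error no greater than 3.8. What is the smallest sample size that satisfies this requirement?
n ≥ 489

For margin E ≤ 3.8:
n ≥ (z* · σ / E)²
n ≥ (2.576 · 32.6 / 3.8)²
n ≥ 488.38

Minimum n = 489 (rounding up)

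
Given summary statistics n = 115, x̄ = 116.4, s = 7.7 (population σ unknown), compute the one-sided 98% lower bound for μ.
μ ≥ 114.91

Lower bound (one-sided):
t* = 2.078 (one-sided for 98%)
Lower bound = x̄ - t* · s/√n = 116.4 - 2.078 · 7.7/√115 = 114.91

We are 98% confident that μ ≥ 114.91.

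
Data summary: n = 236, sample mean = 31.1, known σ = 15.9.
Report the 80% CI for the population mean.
(29.77, 32.43)

z-interval (σ known):
z* = 1.282 for 80% confidence

Margin of error = z* · σ/√n = 1.282 · 15.9/√236 = 1.33

CI: (31.1 - 1.33, 31.1 + 1.33) = (29.77, 32.43)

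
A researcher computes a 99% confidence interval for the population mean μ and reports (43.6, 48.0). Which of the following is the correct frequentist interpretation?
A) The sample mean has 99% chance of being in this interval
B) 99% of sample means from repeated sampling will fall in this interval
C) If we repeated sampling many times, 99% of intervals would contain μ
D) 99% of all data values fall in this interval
C

A) Wrong — x̄ is observed and sits in the interval by construction.
B) Wrong — coverage applies to intervals containing μ, not to future x̄ values.
C) Correct — this is the frequentist long-run coverage interpretation.
D) Wrong — a CI is about the parameter μ, not individual data values.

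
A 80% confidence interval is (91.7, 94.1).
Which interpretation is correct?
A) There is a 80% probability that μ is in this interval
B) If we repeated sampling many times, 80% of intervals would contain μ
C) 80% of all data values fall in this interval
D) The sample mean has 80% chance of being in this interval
B

A) Wrong — μ is fixed; the randomness lives in the interval, not in μ.
B) Correct — this is the frequentist long-run coverage interpretation.
C) Wrong — a CI is about the parameter μ, not individual data values.
D) Wrong — x̄ is observed and sits in the interval by construction.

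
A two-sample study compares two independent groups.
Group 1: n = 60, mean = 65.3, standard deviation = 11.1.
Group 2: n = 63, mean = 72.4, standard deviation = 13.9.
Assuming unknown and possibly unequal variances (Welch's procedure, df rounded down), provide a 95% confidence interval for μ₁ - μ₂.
(-11.58, -2.62)

Difference: x̄₁ - x̄₂ = -7.10
SE = √(s₁²/n₁ + s₂²/n₂) = √(11.1²/60 + 13.9²/63) = 2.2628
df = 117.48 → 117 (Welch–Satterthwaite, rounded down)
t* = 1.980

CI: -7.10 ± 1.980 · 2.2628 = -7.10 ± 4.48 = (-11.58, -2.62)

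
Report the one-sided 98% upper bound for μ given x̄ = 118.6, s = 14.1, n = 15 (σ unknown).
μ ≤ 126.84

Upper bound (one-sided):
t* = 2.264 (one-sided for 98%)
Upper bound = x̄ + t* · s/√n = 118.6 + 2.264 · 14.1/√15 = 126.84

We are 98% confident that μ ≤ 126.84.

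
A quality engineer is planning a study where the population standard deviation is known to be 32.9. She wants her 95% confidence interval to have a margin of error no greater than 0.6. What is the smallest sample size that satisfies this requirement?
n ≥ 11551

For margin E ≤ 0.6:
n ≥ (z* · σ / E)²
n ≥ (1.960 · 32.9 / 0.6)²
n ≥ 11550.52

Minimum n = 11551 (rounding up)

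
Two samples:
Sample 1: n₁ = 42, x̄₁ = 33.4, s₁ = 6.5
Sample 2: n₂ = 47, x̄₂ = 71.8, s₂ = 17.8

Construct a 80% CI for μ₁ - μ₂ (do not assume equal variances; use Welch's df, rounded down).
(-42.01, -34.79)

Difference: x̄₁ - x̄₂ = -38.40
SE = √(s₁²/n₁ + s₂²/n₂) = √(6.5²/42 + 17.8²/47) = 2.7834
df = 59.27 → 59 (Welch–Satterthwaite, rounded down)
t* = 1.296

CI: -38.40 ± 1.296 · 2.7834 = -38.40 ± 3.61 = (-42.01, -34.79)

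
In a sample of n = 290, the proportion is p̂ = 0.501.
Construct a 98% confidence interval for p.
(0.433, 0.569)

Proportion CI:
SE = √(p̂(1-p̂)/n) = √(0.501 · 0.499 / 290) = 0.02936

z* = 2.326
Margin = z* · SE = 2.326 · 0.02936 = 0.0683

CI: 0.501 ± 0.0683 = (0.433, 0.569)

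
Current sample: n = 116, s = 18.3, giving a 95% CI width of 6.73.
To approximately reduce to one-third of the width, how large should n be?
n ≈ 1044

CI width ∝ 1/√n
To reduce width by factor 3, need √n to grow by 3 → need 3² = 9 times as many samples.

Current: n = 116, width = 6.73
New: n = 1044, width ≈ 2.22

Width reduced by factor of 6.73/2.22 = 3.03.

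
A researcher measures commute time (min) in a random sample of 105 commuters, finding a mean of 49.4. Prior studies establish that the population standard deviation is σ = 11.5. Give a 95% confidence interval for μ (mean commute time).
(47.20, 51.60)

z-interval (σ known):
z* = 1.960 for 95% confidence

Margin of error = z* · σ/√n = 1.960 · 11.5/√105 = 2.20

CI: (49.4 - 2.20, 49.4 + 2.20) = (47.20, 51.60)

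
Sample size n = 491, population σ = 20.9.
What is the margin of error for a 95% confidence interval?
Margin of error = 1.85

Margin of error = z* · σ/√n
= 1.960 · 20.9/√491
= 1.960 · 20.9/22.1585
= 1.85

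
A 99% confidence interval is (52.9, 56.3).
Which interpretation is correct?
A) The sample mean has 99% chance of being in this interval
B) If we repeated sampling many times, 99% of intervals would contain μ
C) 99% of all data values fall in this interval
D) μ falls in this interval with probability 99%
B

A) Wrong — x̄ is observed and sits in the interval by construction.
B) Correct — this is the frequentist long-run coverage interpretation.
C) Wrong — a CI is about the parameter μ, not individual data values.
D) Wrong — μ is fixed; the randomness lives in the interval, not in μ.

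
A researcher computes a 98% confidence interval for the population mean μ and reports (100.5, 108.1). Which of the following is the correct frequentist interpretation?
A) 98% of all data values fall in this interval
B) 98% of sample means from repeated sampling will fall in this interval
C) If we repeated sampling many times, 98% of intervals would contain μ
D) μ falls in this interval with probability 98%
C

A) Wrong — a CI is about the parameter μ, not individual data values.
B) Wrong — coverage applies to intervals containing μ, not to future x̄ values.
C) Correct — this is the frequentist long-run coverage interpretation.
D) Wrong — μ is fixed; the randomness lives in the interval, not in μ.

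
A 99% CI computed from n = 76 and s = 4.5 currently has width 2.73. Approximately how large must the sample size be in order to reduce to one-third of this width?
n ≈ 684

CI width ∝ 1/√n
To reduce width by factor 3, need √n to grow by 3 → need 3² = 9 times as many samples.

Current: n = 76, width = 2.73
New: n = 684, width ≈ 0.89

Width reduced by factor of 2.73/0.89 = 3.07.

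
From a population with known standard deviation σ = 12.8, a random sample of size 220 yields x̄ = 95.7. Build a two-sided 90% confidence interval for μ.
(94.28, 97.12)

z-interval (σ known):
z* = 1.645 for 90% confidence

Margin of error = z* · σ/√n = 1.645 · 12.8/√220 = 1.42

CI: (95.7 - 1.42, 95.7 + 1.42) = (94.28, 97.12)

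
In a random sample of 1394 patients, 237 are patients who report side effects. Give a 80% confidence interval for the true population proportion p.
(0.157, 0.183)

Proportion CI:
p̂ = 237/1394 = 0.17001
SE = √(p̂(1-p̂)/n) = √(0.17001 · 0.82999 / 1394) = 0.01006

z* = 1.282
Margin = z* · SE = 1.282 · 0.01006 = 0.0129

CI: 0.17001 ± 0.0129 = (0.157, 0.183)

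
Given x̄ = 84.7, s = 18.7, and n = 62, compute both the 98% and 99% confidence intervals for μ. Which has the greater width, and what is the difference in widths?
99% CI is wider by 1.28

df = 61
98% CI: t* = 2.389, (79.03, 90.37), width = 2 · t* · s/√n = 11.35
99% CI: t* = 2.659, (78.39, 91.01), width = 2 · t* · s/√n = 12.63

The 99% CI is wider by 12.63 - 11.35 = 1.28.
Higher confidence requires a wider interval.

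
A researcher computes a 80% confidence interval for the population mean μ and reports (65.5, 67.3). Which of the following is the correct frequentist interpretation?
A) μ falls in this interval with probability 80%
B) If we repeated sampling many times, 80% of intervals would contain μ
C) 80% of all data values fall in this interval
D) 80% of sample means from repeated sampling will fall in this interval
B

A) Wrong — μ is fixed; the randomness lives in the interval, not in μ.
B) Correct — this is the frequentist long-run coverage interpretation.
C) Wrong — a CI is about the parameter μ, not individual data values.
D) Wrong — coverage applies to intervals containing μ, not to future x̄ values.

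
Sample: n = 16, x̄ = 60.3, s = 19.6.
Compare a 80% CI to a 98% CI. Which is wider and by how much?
98% CI is wider by 12.36

df = 15
80% CI: t* = 1.341, (53.73, 66.87), width = 2 · t* · s/√n = 13.14
98% CI: t* = 2.602, (47.55, 73.05), width = 2 · t* · s/√n = 25.50

The 98% CI is wider by 25.50 - 13.14 = 12.36.
Higher confidence requires a wider interval.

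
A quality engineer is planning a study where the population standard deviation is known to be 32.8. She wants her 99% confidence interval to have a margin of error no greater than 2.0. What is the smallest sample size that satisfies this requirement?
n ≥ 1785

For margin E ≤ 2.0:
n ≥ (z* · σ / E)²
n ≥ (2.576 · 32.8 / 2.0)²
n ≥ 1784.76

Minimum n = 1785 (rounding up)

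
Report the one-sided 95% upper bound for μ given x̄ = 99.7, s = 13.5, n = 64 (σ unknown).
μ ≤ 102.52

Upper bound (one-sided):
t* = 1.669 (one-sided for 95%)
Upper bound = x̄ + t* · s/√n = 99.7 + 1.669 · 13.5/√64 = 102.52

We are 95% confident that μ ≤ 102.52.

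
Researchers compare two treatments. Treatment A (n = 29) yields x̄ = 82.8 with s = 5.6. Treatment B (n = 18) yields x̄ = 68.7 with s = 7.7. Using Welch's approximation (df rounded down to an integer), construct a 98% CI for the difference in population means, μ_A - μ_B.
(8.94, 19.26)

Difference: x̄₁ - x̄₂ = 14.10
SE = √(s₁²/n₁ + s₂²/n₂) = √(5.6²/29 + 7.7²/18) = 2.0917
df = 28.15 → 28 (Welch–Satterthwaite, rounded down)
t* = 2.467

CI: 14.10 ± 2.467 · 2.0917 = 14.10 ± 5.16 = (8.94, 19.26)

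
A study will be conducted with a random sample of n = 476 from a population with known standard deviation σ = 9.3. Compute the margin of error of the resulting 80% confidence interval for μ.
Margin of error = 0.55

Margin of error = z* · σ/√n
= 1.282 · 9.3/√476
= 1.282 · 9.3/21.8174
= 0.55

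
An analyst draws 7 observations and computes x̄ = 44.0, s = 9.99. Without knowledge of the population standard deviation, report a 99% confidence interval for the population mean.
(30.00, 58.00)

t-interval (σ unknown):
df = n - 1 = 6
t* = 3.707 for 99% confidence

Margin of error = t* · s/√n = 3.707 · 9.99/√7 = 14.00

CI: (30.00, 58.00)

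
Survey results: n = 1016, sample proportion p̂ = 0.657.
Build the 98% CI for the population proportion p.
(0.622, 0.692)

Proportion CI:
SE = √(p̂(1-p̂)/n) = √(0.657 · 0.343 / 1016) = 0.01489

z* = 2.326
Margin = z* · SE = 2.326 · 0.01489 = 0.0346

CI: 0.657 ± 0.0346 = (0.622, 0.692)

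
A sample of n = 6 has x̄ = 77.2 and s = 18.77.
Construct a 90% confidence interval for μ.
(61.76, 92.64)

t-interval (σ unknown):
df = n - 1 = 5
t* = 2.015 for 90% confidence

Margin of error = t* · s/√n = 2.015 · 18.77/√6 = 15.44

CI: (61.76, 92.64)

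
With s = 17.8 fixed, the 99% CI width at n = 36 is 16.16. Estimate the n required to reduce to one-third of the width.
n ≈ 324

CI width ∝ 1/√n
To reduce width by factor 3, need √n to grow by 3 → need 3² = 9 times as many samples.

Current: n = 36, width = 16.16
New: n = 324, width ≈ 5.12

Width reduced by factor of 16.16/5.12 = 3.16.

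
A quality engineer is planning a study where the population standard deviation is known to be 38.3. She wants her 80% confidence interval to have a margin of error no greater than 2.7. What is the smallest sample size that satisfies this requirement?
n ≥ 331

For margin E ≤ 2.7:
n ≥ (z* · σ / E)²
n ≥ (1.282 · 38.3 / 2.7)²
n ≥ 330.71

Minimum n = 331 (rounding up)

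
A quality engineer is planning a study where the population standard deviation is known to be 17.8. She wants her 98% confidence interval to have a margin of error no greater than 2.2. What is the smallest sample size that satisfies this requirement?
n ≥ 355

For margin E ≤ 2.2:
n ≥ (z* · σ / E)²
n ≥ (2.326 · 17.8 / 2.2)²
n ≥ 354.17

Minimum n = 355 (rounding up)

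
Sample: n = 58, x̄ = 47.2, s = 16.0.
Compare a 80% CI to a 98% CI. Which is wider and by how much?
98% CI is wider by 4.61

df = 57
80% CI: t* = 1.297, (44.48, 49.92), width = 2 · t* · s/√n = 5.45
98% CI: t* = 2.394, (42.17, 52.23), width = 2 · t* · s/√n = 10.06

The 98% CI is wider by 10.06 - 5.45 = 4.61.
Higher confidence requires a wider interval.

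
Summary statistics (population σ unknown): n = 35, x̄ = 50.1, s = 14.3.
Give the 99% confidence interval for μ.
(43.51, 56.69)

t-interval (σ unknown):
df = n - 1 = 34
t* = 2.728 for 99% confidence

Margin of error = t* · s/√n = 2.728 · 14.3/√35 = 6.59

CI: (43.51, 56.69)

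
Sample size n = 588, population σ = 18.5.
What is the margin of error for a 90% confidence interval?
Margin of error = 1.26

Margin of error = z* · σ/√n
= 1.645 · 18.5/√588
= 1.645 · 18.5/24.2487
= 1.26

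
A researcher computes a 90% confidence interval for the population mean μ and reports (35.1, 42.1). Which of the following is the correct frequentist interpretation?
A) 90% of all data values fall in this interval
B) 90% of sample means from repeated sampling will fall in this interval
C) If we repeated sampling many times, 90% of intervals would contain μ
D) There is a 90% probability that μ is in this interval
C

A) Wrong — a CI is about the parameter μ, not individual data values.
B) Wrong — coverage applies to intervals containing μ, not to future x̄ values.
C) Correct — this is the frequentist long-run coverage interpretation.
D) Wrong — μ is fixed; the randomness lives in the interval, not in μ.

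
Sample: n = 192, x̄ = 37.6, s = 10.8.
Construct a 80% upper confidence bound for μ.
μ ≤ 38.26

Upper bound (one-sided):
t* = 0.844 (one-sided for 80%)
Upper bound = x̄ + t* · s/√n = 37.6 + 0.844 · 10.8/√192 = 38.26

We are 80% confident that μ ≤ 38.26.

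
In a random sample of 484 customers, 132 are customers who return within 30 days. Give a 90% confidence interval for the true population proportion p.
(0.239, 0.306)

Proportion CI:
p̂ = 132/484 = 0.27273
SE = √(p̂(1-p̂)/n) = √(0.27273 · 0.72727 / 484) = 0.02024

z* = 1.645
Margin = z* · SE = 1.645 · 0.02024 = 0.0333

CI: 0.27273 ± 0.0333 = (0.239, 0.306)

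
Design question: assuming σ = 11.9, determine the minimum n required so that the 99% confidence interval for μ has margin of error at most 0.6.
n ≥ 2611

For margin E ≤ 0.6:
n ≥ (z* · σ / E)²
n ≥ (2.576 · 11.9 / 0.6)²
n ≥ 2610.26

Minimum n = 2611 (rounding up)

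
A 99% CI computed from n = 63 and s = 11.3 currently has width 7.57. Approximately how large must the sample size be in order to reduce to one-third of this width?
n ≈ 567

CI width ∝ 1/√n
To reduce width by factor 3, need √n to grow by 3 → need 3² = 9 times as many samples.

Current: n = 63, width = 7.57
New: n = 567, width ≈ 2.45

Width reduced by factor of 7.57/2.45 = 3.09.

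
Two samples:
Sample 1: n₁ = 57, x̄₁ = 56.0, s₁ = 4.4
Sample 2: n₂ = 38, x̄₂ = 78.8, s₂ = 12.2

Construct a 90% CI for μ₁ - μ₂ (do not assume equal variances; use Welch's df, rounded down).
(-26.27, -19.33)

Difference: x̄₁ - x̄₂ = -22.80
SE = √(s₁²/n₁ + s₂²/n₂) = √(4.4²/57 + 12.2²/38) = 2.0631
df = 43.48 → 43 (Welch–Satterthwaite, rounded down)
t* = 1.681

CI: -22.80 ± 1.681 · 2.0631 = -22.80 ± 3.47 = (-26.27, -19.33)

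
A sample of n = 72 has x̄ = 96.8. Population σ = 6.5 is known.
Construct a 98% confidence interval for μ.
(95.02, 98.58)

z-interval (σ known):
z* = 2.326 for 98% confidence

Margin of error = z* · σ/√n = 2.326 · 6.5/√72 = 1.78

CI: (96.8 - 1.78, 96.8 + 1.78) = (95.02, 98.58)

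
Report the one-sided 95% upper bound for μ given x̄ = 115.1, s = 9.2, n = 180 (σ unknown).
μ ≤ 116.23

Upper bound (one-sided):
t* = 1.653 (one-sided for 95%)
Upper bound = x̄ + t* · s/√n = 115.1 + 1.653 · 9.2/√180 = 116.23

We are 95% confident that μ ≤ 116.23.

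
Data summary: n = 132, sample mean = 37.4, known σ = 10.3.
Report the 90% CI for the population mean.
(35.93, 38.87)

z-interval (σ known):
z* = 1.645 for 90% confidence

Margin of error = z* · σ/√n = 1.645 · 10.3/√132 = 1.47

CI: (37.4 - 1.47, 37.4 + 1.47) = (35.93, 38.87)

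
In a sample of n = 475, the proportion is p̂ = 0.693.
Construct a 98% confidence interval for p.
(0.644, 0.742)

Proportion CI:
SE = √(p̂(1-p̂)/n) = √(0.693 · 0.307 / 475) = 0.02116

z* = 2.326
Margin = z* · SE = 2.326 · 0.02116 = 0.0492

CI: 0.693 ± 0.0492 = (0.644, 0.742)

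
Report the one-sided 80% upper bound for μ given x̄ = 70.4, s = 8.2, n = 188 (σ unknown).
μ ≤ 70.90

Upper bound (one-sided):
t* = 0.844 (one-sided for 80%)
Upper bound = x̄ + t* · s/√n = 70.4 + 0.844 · 8.2/√188 = 70.90

We are 80% confident that μ ≤ 70.90.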